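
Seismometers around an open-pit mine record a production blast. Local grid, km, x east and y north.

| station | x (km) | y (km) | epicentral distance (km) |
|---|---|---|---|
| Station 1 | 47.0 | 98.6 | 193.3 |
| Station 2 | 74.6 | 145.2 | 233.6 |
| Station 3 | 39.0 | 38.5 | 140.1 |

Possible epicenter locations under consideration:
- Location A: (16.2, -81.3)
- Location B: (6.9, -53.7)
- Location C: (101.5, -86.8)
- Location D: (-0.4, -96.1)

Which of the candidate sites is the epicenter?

Location C

For each candidate, compare |candidate − station| to the reported distance:
Location A: residuals Station 1 10.8, Station 2 0.3, Station 3 18.1 → max 18.1 km
Location B: residuals Station 1 35.8, Station 2 23.5, Station 3 42.5 → max 42.5 km
Location C: residuals Station 1 0.1, Station 2 0.0, Station 3 0.1 → max 0.1 km
Location D: residuals Station 1 7.1, Station 2 19.1, Station 3 0.1 → max 19.1 km
Only Location C has all residuals ≈ 0.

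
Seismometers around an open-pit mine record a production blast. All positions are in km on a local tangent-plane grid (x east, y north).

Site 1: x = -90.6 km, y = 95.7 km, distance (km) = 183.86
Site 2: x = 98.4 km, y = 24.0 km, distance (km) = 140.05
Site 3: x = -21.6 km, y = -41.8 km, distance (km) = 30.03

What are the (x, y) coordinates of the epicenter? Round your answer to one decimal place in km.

Circle about each station: (x + 90.6)² + (y − 95.7)² = 183.86²; (x − 98.4)² + (y − 24.0)² = 140.05²; (x + 21.6)² + (y + 41.8)² = 30.03².
Subtracting pairs of circle equations eliminates x²+y² and gives linear equations (the radical axes):
378.0 x − 143.4 y = 7082.21
138.0 x − 275.0 y = 17749.65
Solving the 2×2 system: x ≈ -7.1, y ≈ -68.1 km.
Check against Site 1 (with the unrounded x, y): √((x + 90.6)²+(y − 95.7)²) = 183.86 ≈ 183.86 km. ✓

(-7.1, -68.1)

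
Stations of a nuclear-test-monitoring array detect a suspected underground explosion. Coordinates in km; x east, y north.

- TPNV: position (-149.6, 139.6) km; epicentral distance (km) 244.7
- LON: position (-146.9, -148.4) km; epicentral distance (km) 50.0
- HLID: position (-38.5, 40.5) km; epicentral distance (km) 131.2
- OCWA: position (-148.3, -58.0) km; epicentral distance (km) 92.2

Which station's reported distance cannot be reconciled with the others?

Solve using three stations at a time. Using TPNV, HLID, OCWA (subtract circle equations pairwise → linear system) gives (x, y) ≈ (-61.4, -88.6).
Distances from that point to each station vs reported:
  TPNV: calculated 244.7 vs reported 244.7 → residual 0.0 km
  LON: calculated 104.3 vs reported 50.0 → residual 54.3 km
  HLID: calculated 131.1 vs reported 131.2 → residual 0.1 km
  OCWA: calculated 92.1 vs reported 92.2 → residual 0.1 km
TPNV, HLID, OCWA are mutually consistent (residuals ≈ 0); LON is off by 54.3 km.

LON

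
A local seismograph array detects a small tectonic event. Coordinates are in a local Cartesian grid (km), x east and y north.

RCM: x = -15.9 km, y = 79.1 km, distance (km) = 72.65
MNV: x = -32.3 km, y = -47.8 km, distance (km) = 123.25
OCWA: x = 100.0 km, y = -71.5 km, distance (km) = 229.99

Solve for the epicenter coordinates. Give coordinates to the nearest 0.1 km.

(-86.7, 62.8)

Circle about each station: (x + 15.9)² + (y − 79.1)² = 72.65²; (x + 32.3)² + (y + 47.8)² = 123.25²; (x − 100.0)² + (y + 71.5)² = 229.99².
Subtracting the RCM equation from the MNV and OCWA equations removes the quadratic terms:
-32.8 x − 253.8 y = -13094.03
231.8 x − 301.2 y = -39014.75
Solving the 2×2 system: x ≈ -86.7, y ≈ 62.8 km.
Check against RCM (with the unrounded x, y): √((x + 15.9)²+(y − 79.1)²) = 72.66 ≈ 72.65 km. ✓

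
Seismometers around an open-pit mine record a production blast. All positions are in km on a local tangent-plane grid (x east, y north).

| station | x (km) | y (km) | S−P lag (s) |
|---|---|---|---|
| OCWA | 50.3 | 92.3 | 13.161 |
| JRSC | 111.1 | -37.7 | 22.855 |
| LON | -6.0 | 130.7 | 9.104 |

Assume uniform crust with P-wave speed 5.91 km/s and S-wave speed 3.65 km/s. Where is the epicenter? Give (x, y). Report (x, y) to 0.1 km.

-74.4 km east, 77.1 km north

Distance from S−P lag: d = Δt · v_P v_S / (v_P − v_S) = Δt · (5.91·3.65)/(5.91−3.65) ≈ 9.5449·Δt.
So d_OCWA = 125.62, d_JRSC = 218.15, d_LON = 86.90 km.
Circle about each station: (x − 50.3)² + (y − 92.3)² = 125.62²; (x − 111.1)² + (y + 37.7)² = 218.15²; (x + 6.0)² + (y − 130.7)² = 86.90².
Subtracting pairs of circle equations eliminates x²+y² and gives linear equations (the radical axes):
121.6 x − 260.0 y = -29093.92
-112.6 x + 76.8 y = 14297.88
Solving the 2×2 system: x ≈ -74.4, y ≈ 77.1 km.
Check against OCWA (with the unrounded x, y): √((x − 50.3)²+(y − 92.3)²) = 125.61 ≈ 125.62 km. ✓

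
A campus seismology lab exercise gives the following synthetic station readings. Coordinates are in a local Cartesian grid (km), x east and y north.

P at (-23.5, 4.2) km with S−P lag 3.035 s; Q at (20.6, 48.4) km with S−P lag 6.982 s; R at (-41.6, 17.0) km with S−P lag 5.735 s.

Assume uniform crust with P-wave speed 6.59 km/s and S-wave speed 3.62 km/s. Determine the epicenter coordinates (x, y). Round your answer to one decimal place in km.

(-0.4, -3.6)

Distance from S−P lag: d = Δt · v_P v_S / (v_P − v_S) = Δt · (6.59·3.62)/(6.59−3.62) ≈ 8.0323·Δt.
So d_P = 24.38, d_Q = 56.08, d_R = 46.06 km.
Circle about each station: (x + 23.5)² + (y − 4.2)² = 24.38²; (x − 20.6)² + (y − 48.4)² = 56.08²; (x + 41.6)² + (y − 17.0)² = 46.06².
Subtracting the P equation from the Q and R equations removes the quadratic terms:
88.2 x + 88.4 y = -353.55
-36.2 x + 25.6 y = -77.47
Solving the 2×2 system: x ≈ -0.4, y ≈ -3.6 km.
Check against P (with the unrounded x, y): √((x + 23.5)²+(y − 4.2)²) = 24.38 ≈ 24.38 km. ✓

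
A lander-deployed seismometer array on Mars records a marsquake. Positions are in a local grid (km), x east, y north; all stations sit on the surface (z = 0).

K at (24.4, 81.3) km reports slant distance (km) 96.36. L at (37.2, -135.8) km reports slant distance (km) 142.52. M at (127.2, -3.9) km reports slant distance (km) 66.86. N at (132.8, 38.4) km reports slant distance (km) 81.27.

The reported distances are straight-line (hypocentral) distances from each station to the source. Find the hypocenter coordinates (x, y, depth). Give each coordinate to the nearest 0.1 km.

(67.4, 0.3, 29.6)

Each station gives a sphere (x−x_i)² + (y−y_i)² + z² = d_i² (stations at z=0).
Subtracting the K sphere from L and M: z² cancels, leaving linear equations in x and y:
25.6 x − 434.2 y = 1593.73
205.6 x − 170.4 y = 13804.99
Solving: x ≈ 67.396, y ≈ 0.303 km (keep extra digits for the depth step; rounded: 67.4, 0.3).
Then from the K sphere: z² = 96.36² − (x − 24.4)² − (y − 81.3)² with x = 67.396, y = 0.303, so z ≈ 29.599 ≈ 29.6 km.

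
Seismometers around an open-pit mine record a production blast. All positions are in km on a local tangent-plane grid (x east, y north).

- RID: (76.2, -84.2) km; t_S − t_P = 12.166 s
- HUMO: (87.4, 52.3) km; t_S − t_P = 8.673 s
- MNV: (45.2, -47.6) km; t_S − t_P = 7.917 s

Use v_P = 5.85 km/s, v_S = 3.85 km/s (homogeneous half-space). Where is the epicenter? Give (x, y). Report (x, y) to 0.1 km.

Distance from S−P lag: d = Δt · v_P v_S / (v_P − v_S) = Δt · (5.85·3.85)/(5.85−3.85) ≈ 11.2613·Δt.
So d_RID = 137.00, d_HUMO = 97.67, d_MNV = 89.16 km.
Circle about each station: (x − 76.2)² + (y + 84.2)² = 137.00²; (x − 87.4)² + (y − 52.3)² = 97.67²; (x − 45.2)² + (y + 47.6)² = 89.16².
Subtracting the RID equation from the HUMO and MNV equations removes the quadratic terms:
22.4 x + 273.0 y = 6707.54
-62.0 x + 73.2 y = 2232.21
Solving the 2×2 system: x ≈ -6.4, y ≈ 25.1 km.
Check against RID (with the unrounded x, y): √((x − 76.2)²+(y + 84.2)²) = 136.98 ≈ 137.00 km. ✓

(-6.4, 25.1)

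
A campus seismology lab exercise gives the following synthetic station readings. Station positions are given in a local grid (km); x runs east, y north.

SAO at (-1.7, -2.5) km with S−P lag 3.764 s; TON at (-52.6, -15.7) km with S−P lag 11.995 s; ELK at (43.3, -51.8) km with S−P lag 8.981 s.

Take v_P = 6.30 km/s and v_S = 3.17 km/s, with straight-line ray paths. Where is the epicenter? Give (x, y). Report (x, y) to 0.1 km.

22.0 km east, 1.4 km north

Distance from S−P lag: d = Δt · v_P v_S / (v_P − v_S) = Δt · (6.30·3.17)/(6.30−3.17) ≈ 6.3805·Δt.
So d_SAO = 24.02, d_TON = 76.53, d_ELK = 57.30 km.
Circle about each station: (x + 1.7)² + (y + 2.5)² = 24.02²; (x + 52.6)² + (y + 15.7)² = 76.53²; (x − 43.3)² + (y + 51.8)² = 57.30².
Subtracting pairs of circle equations eliminates x²+y² and gives linear equations (the radical axes):
-101.8 x − 26.4 y = -2275.77
90.0 x − 98.6 y = 1842.66
Solving the 2×2 system: x ≈ 22.0, y ≈ 1.4 km.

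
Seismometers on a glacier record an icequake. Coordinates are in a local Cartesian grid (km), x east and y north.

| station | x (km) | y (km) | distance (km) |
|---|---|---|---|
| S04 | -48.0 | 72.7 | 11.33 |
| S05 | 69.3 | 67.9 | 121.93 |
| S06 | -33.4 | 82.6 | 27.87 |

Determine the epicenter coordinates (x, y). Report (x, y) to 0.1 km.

(-52.5, 62.3)

Circle about each station: (x + 48.0)² + (y − 72.7)² = 11.33²; (x − 69.3)² + (y − 67.9)² = 121.93²; (x + 33.4)² + (y − 82.6)² = 27.87².
Subtracting pairs of circle equations eliminates x²+y² and gives linear equations (the radical axes):
234.6 x − 9.6 y = -12914.95
29.2 x + 19.8 y = -299.34
Solving the 2×2 system: x ≈ -52.5, y ≈ 62.3 km.
Check against S04 (with the unrounded x, y): √((x + 48.0)²+(y − 72.7)²) = 11.32 ≈ 11.33 km. ✓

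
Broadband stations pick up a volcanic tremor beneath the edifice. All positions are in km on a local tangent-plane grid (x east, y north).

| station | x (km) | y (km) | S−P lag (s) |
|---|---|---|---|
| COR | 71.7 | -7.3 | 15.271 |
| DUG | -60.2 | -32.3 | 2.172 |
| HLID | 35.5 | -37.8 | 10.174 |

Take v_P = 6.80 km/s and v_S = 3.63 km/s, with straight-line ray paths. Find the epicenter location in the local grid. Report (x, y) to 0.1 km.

Distance from S−P lag: d = Δt · v_P v_S / (v_P − v_S) = Δt · (6.80·3.63)/(6.80−3.63) ≈ 7.7868·Δt.
So d_COR = 118.91, d_DUG = 16.91, d_HLID = 79.22 km.
Circle about each station: (x − 71.7)² + (y + 7.3)² = 118.91²; (x + 60.2)² + (y + 32.3)² = 16.91²; (x − 35.5)² + (y + 37.8)² = 79.22².
Subtracting pairs of circle equations eliminates x²+y² and gives linear equations (the radical axes):
-263.8 x − 50.0 y = 13326.79
-72.4 x − 61.0 y = 5358.69
Solving the 2×2 system: x ≈ -43.7, y ≈ -36.0 km.
Check against COR (with the unrounded x, y): √((x − 71.7)²+(y + 7.3)²) = 118.91 ≈ 118.91 km. ✓

(-43.7, -36.0)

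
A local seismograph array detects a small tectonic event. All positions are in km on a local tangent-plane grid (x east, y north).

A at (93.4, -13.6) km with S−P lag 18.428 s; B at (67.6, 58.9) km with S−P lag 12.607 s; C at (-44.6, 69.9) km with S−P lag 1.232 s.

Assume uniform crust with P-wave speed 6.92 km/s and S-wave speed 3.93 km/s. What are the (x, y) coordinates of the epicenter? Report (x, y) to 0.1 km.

x ≈ -44.9 km, y ≈ 81.1 km

Distance from S−P lag: d = Δt · v_P v_S / (v_P − v_S) = Δt · (6.92·3.93)/(6.92−3.93) ≈ 9.0955·Δt.
So d_A = 167.61, d_B = 114.67, d_C = 11.21 km.
Circle about each station: (x − 93.4)² + (y + 13.6)² = 167.61²; (x − 67.6)² + (y − 58.9)² = 114.67²; (x + 44.6)² + (y − 69.9)² = 11.21².
Subtracting pairs of circle equations eliminates x²+y² and gives linear equations (the radical axes):
-51.6 x + 145.0 y = 14074.35
-276.0 x + 167.0 y = 25934.10
Solving the 2×2 system: x ≈ -44.9, y ≈ 81.1 km.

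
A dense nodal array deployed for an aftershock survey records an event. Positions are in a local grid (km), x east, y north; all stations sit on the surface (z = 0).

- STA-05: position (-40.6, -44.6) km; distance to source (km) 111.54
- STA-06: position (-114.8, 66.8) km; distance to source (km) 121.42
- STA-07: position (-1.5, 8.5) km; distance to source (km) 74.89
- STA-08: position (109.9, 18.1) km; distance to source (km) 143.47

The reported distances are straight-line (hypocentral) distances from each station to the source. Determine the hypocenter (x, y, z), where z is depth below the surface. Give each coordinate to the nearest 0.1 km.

x ≈ -15.5 km, y ≈ 42.2 km, depth ≈ 65.4 km

Each station gives a sphere (x−x_i)² + (y−y_i)² + z² = d_i² (stations at z=0).
Subtracting the STA-05 sphere from STA-06 and STA-07: z² cancels, leaving linear equations in x and y:
-148.4 x + 222.8 y = 11702.12
78.2 x + 106.2 y = 3269.64
Solving: x ≈ -15.499, y ≈ 42.200 km (keep extra digits for the depth step; rounded: -15.5, 42.2).
Then from the STA-05 sphere: z² = 111.54² − (x + 40.6)² − (y + 44.6)² with x = -15.499, y = 42.200, so z ≈ 65.398 ≈ 65.4 km.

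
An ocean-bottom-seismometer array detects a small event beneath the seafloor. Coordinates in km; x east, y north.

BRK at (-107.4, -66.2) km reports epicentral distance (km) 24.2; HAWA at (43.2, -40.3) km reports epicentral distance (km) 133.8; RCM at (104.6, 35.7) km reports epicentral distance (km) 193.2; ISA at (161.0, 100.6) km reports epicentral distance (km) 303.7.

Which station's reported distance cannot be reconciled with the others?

Solve using three stations at a time. Using BRK, HAWA, ISA (subtract circle equations pairwise → linear system) gives (x, y) ≈ (-85.6, -76.7).
Distances from that point to each station vs reported:
  BRK: calculated 24.3 vs reported 24.2 → residual 0.1 km
  HAWA: calculated 133.8 vs reported 133.8 → residual 0.0 km
  RCM: calculated 220.9 vs reported 193.2 → residual 27.7 km
  ISA: calculated 303.7 vs reported 303.7 → residual 0.0 km
BRK, HAWA, ISA are mutually consistent (residuals ≈ 0); RCM is off by 27.7 km.

RCM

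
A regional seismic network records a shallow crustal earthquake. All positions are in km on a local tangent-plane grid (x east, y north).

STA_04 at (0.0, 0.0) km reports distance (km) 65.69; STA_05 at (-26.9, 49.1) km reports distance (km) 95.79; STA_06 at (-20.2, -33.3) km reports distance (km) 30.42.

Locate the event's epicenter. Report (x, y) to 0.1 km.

-48.6 km east, -44.2 km north

Circle about each station: x² + y² = 65.69²; (x + 26.9)² + (y − 49.1)² = 95.79²; (x + 20.2)² + (y + 33.3)² = 30.42².
Subtracting the STA_04 equation from the STA_05 and STA_06 equations removes the quadratic terms:
-53.8 x + 98.2 y = -1726.13
-40.4 x − 66.6 y = 4906.73
Solving the 2×2 system: x ≈ -48.6, y ≈ -44.2 km.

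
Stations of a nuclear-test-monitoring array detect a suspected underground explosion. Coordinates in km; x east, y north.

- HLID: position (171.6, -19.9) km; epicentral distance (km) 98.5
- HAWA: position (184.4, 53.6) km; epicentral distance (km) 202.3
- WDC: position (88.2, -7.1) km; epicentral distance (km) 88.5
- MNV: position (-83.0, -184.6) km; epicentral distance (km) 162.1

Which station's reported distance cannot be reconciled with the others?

Solve using three stations at a time. Using HAWA, WDC, MNV (subtract circle equations pairwise → linear system) gives (x, y) ≈ (13.0, -53.9).
Distances from that point to each station vs reported:
  HLID: calculated 162.2 vs reported 98.5 → residual 63.7 km
  HAWA: calculated 202.3 vs reported 202.3 → residual 0.0 km
  WDC: calculated 88.6 vs reported 88.5 → residual 0.1 km
  MNV: calculated 162.2 vs reported 162.1 → residual 0.1 km
HAWA, WDC, MNV are mutually consistent (residuals ≈ 0); HLID is off by 63.7 km.

HLID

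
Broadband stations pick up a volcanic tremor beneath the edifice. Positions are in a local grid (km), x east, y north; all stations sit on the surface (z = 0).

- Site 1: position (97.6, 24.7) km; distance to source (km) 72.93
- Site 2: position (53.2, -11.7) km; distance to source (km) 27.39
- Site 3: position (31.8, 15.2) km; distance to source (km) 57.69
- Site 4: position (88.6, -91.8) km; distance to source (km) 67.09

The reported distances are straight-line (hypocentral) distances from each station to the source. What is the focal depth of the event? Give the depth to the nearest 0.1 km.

Each station gives a sphere (x−x_i)² + (y−y_i)² + z² = d_i² (stations at z=0).
Subtracting the Site 1 sphere from Site 2 and Site 3: z² cancels, leaving linear equations in x and y:
-88.8 x − 72.8 y = -2600.15
-131.6 x − 19.0 y = -6902.92
Solving: x ≈ 57.407, y ≈ -34.308 km (keep extra digits for the depth step; rounded: 57.4, -34.3).
Then from the Site 1 sphere: z² = 72.93² − (x − 97.6)² − (y − 24.7)² with x = 57.407, y = -34.308, so z ≈ 14.878 ≈ 14.9 km.

14.9 km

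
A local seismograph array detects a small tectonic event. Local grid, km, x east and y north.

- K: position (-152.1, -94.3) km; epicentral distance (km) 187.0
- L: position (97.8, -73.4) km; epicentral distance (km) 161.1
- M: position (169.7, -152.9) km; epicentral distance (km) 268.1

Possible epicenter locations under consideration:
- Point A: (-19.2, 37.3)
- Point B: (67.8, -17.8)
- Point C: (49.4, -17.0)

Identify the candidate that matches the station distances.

For each candidate, compare |candidate − station| to the reported distance:
Point A: residuals K 0.0, L 0.0, M 0.0 → max 0.0 km
Point B: residuals K 45.8, L 97.9, M 98.9 → max 98.9 km
Point C: residuals K 28.8, L 86.8, M 86.6 → max 86.8 km
Only Point A has all residuals ≈ 0.

Point A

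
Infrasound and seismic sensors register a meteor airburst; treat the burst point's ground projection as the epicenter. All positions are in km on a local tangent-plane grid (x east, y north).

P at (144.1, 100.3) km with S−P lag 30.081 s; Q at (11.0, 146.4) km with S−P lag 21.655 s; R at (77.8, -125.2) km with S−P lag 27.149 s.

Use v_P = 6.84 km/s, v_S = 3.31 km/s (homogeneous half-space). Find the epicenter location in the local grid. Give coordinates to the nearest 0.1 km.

(-28.0, 13.1)

Distance from S−P lag: d = Δt · v_P v_S / (v_P − v_S) = Δt · (6.84·3.31)/(6.84−3.31) ≈ 6.4137·Δt.
So d_P = 192.93, d_Q = 138.89, d_R = 174.13 km.
Circle about each station: (x − 144.1)² + (y − 100.3)² = 192.93²; (x − 11.0)² + (y − 146.4)² = 138.89²; (x − 77.8)² + (y + 125.2)² = 174.13².
Subtracting pairs of circle equations eliminates x²+y² and gives linear equations (the radical axes):
-266.2 x + 92.2 y = 8660.61
-132.6 x − 451.0 y = -2196.29
Solving the 2×2 system: x ≈ -28.0, y ≈ 13.1 km.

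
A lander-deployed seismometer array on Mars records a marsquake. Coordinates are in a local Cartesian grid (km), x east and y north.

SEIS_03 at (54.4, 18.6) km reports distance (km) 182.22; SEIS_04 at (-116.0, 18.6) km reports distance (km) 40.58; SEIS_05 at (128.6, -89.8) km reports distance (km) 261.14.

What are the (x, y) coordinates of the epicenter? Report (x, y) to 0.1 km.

Circle about each station: (x − 54.4)² + (y − 18.6)² = 182.22²; (x + 116.0)² + (y − 18.6)² = 40.58²; (x − 128.6)² + (y + 89.8)² = 261.14².
Subtracting the SEIS_03 equation from the SEIS_04 and SEIS_05 equations removes the quadratic terms:
-340.8 x + 0.0 y = 42054.03
148.4 x − 216.8 y = -13693.29
Solving the 2×2 system: x ≈ -123.4, y ≈ -21.3 km.

(-123.4, -21.3)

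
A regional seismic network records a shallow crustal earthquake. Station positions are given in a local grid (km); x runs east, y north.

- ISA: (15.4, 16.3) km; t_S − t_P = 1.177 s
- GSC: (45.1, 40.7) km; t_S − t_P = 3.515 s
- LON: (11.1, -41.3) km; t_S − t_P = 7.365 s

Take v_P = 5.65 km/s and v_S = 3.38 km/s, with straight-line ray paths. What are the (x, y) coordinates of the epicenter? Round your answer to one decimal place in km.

Distance from S−P lag: d = Δt · v_P v_S / (v_P − v_S) = Δt · (5.65·3.38)/(5.65−3.38) ≈ 8.4128·Δt.
So d_ISA = 9.90, d_GSC = 29.57, d_LON = 61.96 km.
Circle about each station: (x − 15.4)² + (y − 16.3)² = 9.90²; (x − 45.1)² + (y − 40.7)² = 29.57²; (x − 11.1)² + (y + 41.3)² = 61.96².
Subtracting the ISA equation from the GSC and LON equations removes the quadratic terms:
59.4 x + 48.8 y = 2411.28
-8.6 x − 115.2 y = -2414.98
Solving the 2×2 system: x ≈ 24.9, y ≈ 19.1 km.
Check against ISA (with the unrounded x, y): √((x − 15.4)²+(y − 16.3)²) = 9.90 ≈ 9.90 km. ✓

(24.9, 19.1)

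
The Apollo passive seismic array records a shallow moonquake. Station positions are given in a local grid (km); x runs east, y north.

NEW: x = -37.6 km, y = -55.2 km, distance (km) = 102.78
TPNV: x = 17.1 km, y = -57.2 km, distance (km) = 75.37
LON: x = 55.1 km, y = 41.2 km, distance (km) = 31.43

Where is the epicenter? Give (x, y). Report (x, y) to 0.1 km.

37.0 km east, 15.5 km north

Circle about each station: (x + 37.6)² + (y + 55.2)² = 102.78²; (x − 17.1)² + (y + 57.2)² = 75.37²; (x − 55.1)² + (y − 41.2)² = 31.43².
Subtracting pairs of circle equations eliminates x²+y² and gives linear equations (the radical axes):
109.4 x − 4.0 y = 3986.54
185.4 x + 192.8 y = 9848.53
Solving the 2×2 system: x ≈ 37.0, y ≈ 15.5 km.
Check against NEW (with the unrounded x, y): √((x + 37.6)²+(y + 55.2)²) = 102.78 ≈ 102.78 km. ✓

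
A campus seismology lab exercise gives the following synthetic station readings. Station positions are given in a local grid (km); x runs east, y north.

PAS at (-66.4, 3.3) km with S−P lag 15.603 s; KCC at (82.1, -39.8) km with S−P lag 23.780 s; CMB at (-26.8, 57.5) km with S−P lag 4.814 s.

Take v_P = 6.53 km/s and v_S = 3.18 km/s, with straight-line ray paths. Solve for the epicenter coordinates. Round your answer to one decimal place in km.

x ≈ -5.7 km, y ≈ 78.6 km

Distance from S−P lag: d = Δt · v_P v_S / (v_P − v_S) = Δt · (6.53·3.18)/(6.53−3.18) ≈ 6.1986·Δt.
So d_PAS = 96.72, d_KCC = 147.40, d_CMB = 29.84 km.
Circle about each station: (x + 66.4)² + (y − 3.3)² = 96.72²; (x − 82.1)² + (y + 39.8)² = 147.40²; (x + 26.8)² + (y − 57.5)² = 29.84².
Subtracting pairs of circle equations eliminates x²+y² and gives linear equations (the radical axes):
297.0 x − 86.2 y = -8467.40
79.2 x + 108.4 y = 8068.97
Solving the 2×2 system: x ≈ -5.7, y ≈ 78.6 km.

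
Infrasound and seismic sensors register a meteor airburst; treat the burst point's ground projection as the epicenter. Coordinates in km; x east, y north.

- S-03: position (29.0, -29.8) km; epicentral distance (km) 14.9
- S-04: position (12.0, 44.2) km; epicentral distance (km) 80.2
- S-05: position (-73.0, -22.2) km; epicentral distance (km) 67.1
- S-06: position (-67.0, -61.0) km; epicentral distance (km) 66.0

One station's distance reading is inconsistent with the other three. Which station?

S-03

Solve using three stations at a time. Using S-04, S-05, S-06 (subtract circle equations pairwise → linear system) gives (x, y) ≈ (-6.9, -33.7).
Distances from that point to each station vs reported:
  S-03: calculated 36.1 vs reported 14.9 → residual 21.2 km
  S-04: calculated 80.2 vs reported 80.2 → residual 0.0 km
  S-05: calculated 67.1 vs reported 67.1 → residual 0.0 km
  S-06: calculated 66.0 vs reported 66.0 → residual 0.0 km
S-04, S-05, S-06 are mutually consistent (residuals ≈ 0); S-03 is off by 21.2 km.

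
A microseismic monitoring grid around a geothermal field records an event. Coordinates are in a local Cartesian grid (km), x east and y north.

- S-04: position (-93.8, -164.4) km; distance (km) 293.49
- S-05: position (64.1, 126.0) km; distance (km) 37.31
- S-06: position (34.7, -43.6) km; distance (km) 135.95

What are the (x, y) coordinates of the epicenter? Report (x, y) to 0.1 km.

x ≈ 49.9 km, y ≈ 91.5 km

Circle about each station: (x + 93.8)² + (y + 164.4)² = 293.49²; (x − 64.1)² + (y − 126.0)² = 37.31²; (x − 34.7)² + (y + 43.6)² = 135.95².
Subtracting the S-04 equation from the S-05 and S-06 equations removes the quadratic terms:
315.8 x + 580.8 y = 68903.35
257.0 x + 241.6 y = 34933.23
Solving the 2×2 system: x ≈ 49.9, y ≈ 91.5 km.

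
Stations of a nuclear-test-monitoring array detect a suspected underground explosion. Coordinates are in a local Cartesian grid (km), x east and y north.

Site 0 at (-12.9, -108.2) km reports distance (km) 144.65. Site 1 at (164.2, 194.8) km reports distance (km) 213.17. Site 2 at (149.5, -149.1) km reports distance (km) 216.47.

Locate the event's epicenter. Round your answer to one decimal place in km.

28.5 km east, 30.4 km north

Circle about each station: (x + 12.9)² + (y + 108.2)² = 144.65²; (x − 164.2)² + (y − 194.8)² = 213.17²; (x − 149.5)² + (y + 149.1)² = 216.47².
Subtracting the Site 0 equation from the Site 1 and Site 2 equations removes the quadratic terms:
354.2 x + 606.0 y = 28517.20
324.8 x − 81.8 y = 6771.77
Solving the 2×2 system: x ≈ 28.5, y ≈ 30.4 km.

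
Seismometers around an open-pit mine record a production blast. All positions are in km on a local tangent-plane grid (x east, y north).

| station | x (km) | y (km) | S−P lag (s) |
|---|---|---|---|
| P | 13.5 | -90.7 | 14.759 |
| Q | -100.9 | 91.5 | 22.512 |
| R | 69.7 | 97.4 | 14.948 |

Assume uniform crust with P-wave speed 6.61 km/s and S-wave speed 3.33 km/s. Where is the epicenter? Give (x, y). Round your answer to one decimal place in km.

Distance from S−P lag: d = Δt · v_P v_S / (v_P − v_S) = Δt · (6.61·3.33)/(6.61−3.33) ≈ 6.7108·Δt.
So d_P = 99.04, d_Q = 151.07, d_R = 100.31 km.
Circle about each station: (x − 13.5)² + (y + 90.7)² = 99.04²; (x + 100.9)² + (y − 91.5)² = 151.07²; (x − 69.7)² + (y − 97.4)² = 100.31².
Subtracting pairs of circle equations eliminates x²+y² and gives linear equations (the radical axes):
-228.8 x + 364.4 y = -2868.90
112.4 x + 376.2 y = 5682.94
Solving the 2×2 system: x ≈ 24.8, y ≈ 7.7 km.

x ≈ 24.8 km, y ≈ 7.7 km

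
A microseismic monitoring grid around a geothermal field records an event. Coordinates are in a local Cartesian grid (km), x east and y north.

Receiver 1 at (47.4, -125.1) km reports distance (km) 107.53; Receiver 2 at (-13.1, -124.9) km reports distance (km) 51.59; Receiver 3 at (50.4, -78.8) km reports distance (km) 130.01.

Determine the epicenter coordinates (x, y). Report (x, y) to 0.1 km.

x ≈ -56.5 km, y ≈ -152.8 km

Circle about each station: (x − 47.4)² + (y + 125.1)² = 107.53²; (x + 13.1)² + (y + 124.9)² = 51.59²; (x − 50.4)² + (y + 78.8)² = 130.01².
Subtracting the Receiver 1 equation from the Receiver 2 and Receiver 3 equations removes the quadratic terms:
-121.0 x + 0.4 y = 6776.02
6.0 x + 92.6 y = -14487.07
Solving the 2×2 system: x ≈ -56.5, y ≈ -152.8 km.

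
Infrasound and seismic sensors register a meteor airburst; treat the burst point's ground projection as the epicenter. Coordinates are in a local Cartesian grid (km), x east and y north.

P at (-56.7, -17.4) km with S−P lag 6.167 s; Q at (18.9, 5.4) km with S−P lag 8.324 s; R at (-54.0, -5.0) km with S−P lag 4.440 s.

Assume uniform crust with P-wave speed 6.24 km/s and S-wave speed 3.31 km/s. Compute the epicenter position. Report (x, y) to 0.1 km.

(-37.5, 21.6)

Distance from S−P lag: d = Δt · v_P v_S / (v_P − v_S) = Δt · (6.24·3.31)/(6.24−3.31) ≈ 7.0493·Δt.
So d_P = 43.47, d_Q = 58.68, d_R = 31.30 km.
Circle about each station: (x + 56.7)² + (y + 17.4)² = 43.47²; (x − 18.9)² + (y − 5.4)² = 58.68²; (x + 54.0)² + (y + 5.0)² = 31.30².
Subtracting pairs of circle equations eliminates x²+y² and gives linear equations (the radical axes):
151.2 x + 45.6 y = -4684.98
5.4 x + 24.8 y = 333.30
Solving the 2×2 system: x ≈ -37.5, y ≈ 21.6 km.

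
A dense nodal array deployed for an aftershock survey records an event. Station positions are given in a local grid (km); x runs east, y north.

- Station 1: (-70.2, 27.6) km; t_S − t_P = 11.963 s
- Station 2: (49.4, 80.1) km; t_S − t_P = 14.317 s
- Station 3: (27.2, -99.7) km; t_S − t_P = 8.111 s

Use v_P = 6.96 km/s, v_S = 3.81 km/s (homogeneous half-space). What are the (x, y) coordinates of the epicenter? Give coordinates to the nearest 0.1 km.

Distance from S−P lag: d = Δt · v_P v_S / (v_P − v_S) = Δt · (6.96·3.81)/(6.96−3.81) ≈ 8.4183·Δt.
So d_Station 1 = 100.71, d_Station 2 = 120.52, d_Station 3 = 68.28 km.
Circle about each station: (x + 70.2)² + (y − 27.6)² = 100.71²; (x − 49.4)² + (y − 80.1)² = 120.52²; (x − 27.2)² + (y + 99.7)² = 68.28².
Subtracting the Station 1 equation from the Station 2 and Station 3 equations removes the quadratic terms:
239.2 x + 105.0 y = -1216.00
194.8 x − 254.6 y = 10470.48
Solving the 2×2 system: x ≈ 9.7, y ≈ -33.7 km.
Check against Station 1 (with the unrounded x, y): √((x + 70.2)²+(y − 27.6)²) = 100.71 ≈ 100.71 km. ✓

x ≈ 9.7 km, y ≈ -33.7 km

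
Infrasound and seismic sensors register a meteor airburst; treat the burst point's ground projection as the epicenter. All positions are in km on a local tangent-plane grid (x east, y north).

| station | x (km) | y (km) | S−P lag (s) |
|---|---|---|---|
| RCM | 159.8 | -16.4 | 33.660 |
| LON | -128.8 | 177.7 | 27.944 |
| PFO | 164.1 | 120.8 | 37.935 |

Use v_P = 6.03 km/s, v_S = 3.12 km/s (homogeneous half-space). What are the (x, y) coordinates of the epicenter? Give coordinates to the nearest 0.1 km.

x ≈ -55.9 km, y ≈ 12.4 km

Distance from S−P lag: d = Δt · v_P v_S / (v_P − v_S) = Δt · (6.03·3.12)/(6.03−3.12) ≈ 6.4652·Δt.
So d_RCM = 217.62, d_LON = 180.66, d_PFO = 245.26 km.
Circle about each station: (x − 159.8)² + (y + 16.4)² = 217.62²; (x + 128.8)² + (y − 177.7)² = 180.66²; (x − 164.1)² + (y − 120.8)² = 245.26².
Subtracting pairs of circle equations eliminates x²+y² and gives linear equations (the radical axes):
-577.2 x + 388.2 y = 37082.16
8.6 x + 274.4 y = 2922.45
Solving the 2×2 system: x ≈ -55.9, y ≈ 12.4 km.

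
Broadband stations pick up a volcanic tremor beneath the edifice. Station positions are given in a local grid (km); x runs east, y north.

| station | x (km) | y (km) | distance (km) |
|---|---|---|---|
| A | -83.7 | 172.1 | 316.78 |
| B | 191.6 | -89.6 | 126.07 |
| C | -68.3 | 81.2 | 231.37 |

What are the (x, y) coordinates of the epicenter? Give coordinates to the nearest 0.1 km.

(66.7, -106.7)

Circle about each station: (x + 83.7)² + (y − 172.1)² = 316.78²; (x − 191.6)² + (y + 89.6)² = 126.07²; (x + 68.3)² + (y − 81.2)² = 231.37².
Subtracting the A equation from the B and C equations removes the quadratic terms:
550.6 x − 523.4 y = 92570.54
30.8 x − 181.8 y = 21451.72
Solving the 2×2 system: x ≈ 66.7, y ≈ -106.7 km.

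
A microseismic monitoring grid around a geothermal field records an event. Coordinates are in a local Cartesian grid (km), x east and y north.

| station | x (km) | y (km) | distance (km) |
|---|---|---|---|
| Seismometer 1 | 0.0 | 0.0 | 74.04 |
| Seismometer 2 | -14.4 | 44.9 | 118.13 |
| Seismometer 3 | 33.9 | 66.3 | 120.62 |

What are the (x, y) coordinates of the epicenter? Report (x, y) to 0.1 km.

51.7 km east, -53.0 km north

Circle about each station: x² + y² = 74.04²; (x + 14.4)² + (y − 44.9)² = 118.13²; (x − 33.9)² + (y − 66.3)² = 120.62².
Subtracting pairs of circle equations eliminates x²+y² and gives linear equations (the radical axes):
-28.8 x + 89.8 y = -6249.41
67.8 x + 132.6 y = -3522.36
Solving the 2×2 system: x ≈ 51.7, y ≈ -53.0 km.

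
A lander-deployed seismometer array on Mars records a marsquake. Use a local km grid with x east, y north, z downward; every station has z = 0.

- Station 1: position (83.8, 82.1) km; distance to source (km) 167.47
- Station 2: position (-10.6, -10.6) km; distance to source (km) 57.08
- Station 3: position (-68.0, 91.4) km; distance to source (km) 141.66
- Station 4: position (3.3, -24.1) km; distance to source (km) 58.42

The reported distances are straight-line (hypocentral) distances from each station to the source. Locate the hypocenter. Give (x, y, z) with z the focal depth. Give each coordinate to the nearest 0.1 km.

Each station gives a sphere (x−x_i)² + (y−y_i)² + z² = d_i² (stations at z=0).
Subtracting the Station 1 sphere from Station 2 and Station 3: z² cancels, leaving linear equations in x and y:
-188.8 x − 185.4 y = 11249.94
-303.6 x + 18.6 y = 7193.76
Solving: x ≈ -25.803, y ≈ -34.404 km (keep extra digits for the depth step; rounded: -25.8, -34.4).
Then from the Station 1 sphere: z² = 167.47² − (x − 83.8)² − (y − 82.1)² with x = -25.803, y = -34.404, so z ≈ 49.600 ≈ 49.6 km.

(-25.8, -34.4, 49.6)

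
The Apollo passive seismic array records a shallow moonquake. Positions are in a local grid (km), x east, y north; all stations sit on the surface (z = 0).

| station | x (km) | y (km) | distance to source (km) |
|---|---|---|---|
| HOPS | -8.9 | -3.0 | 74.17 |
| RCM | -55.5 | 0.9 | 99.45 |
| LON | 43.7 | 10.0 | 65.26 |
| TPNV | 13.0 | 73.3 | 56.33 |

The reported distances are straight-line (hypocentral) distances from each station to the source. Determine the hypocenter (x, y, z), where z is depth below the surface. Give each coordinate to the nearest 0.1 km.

(18.8, 45.6, 48.7)

Each station gives a sphere (x−x_i)² + (y−y_i)² + z² = d_i² (stations at z=0).
Subtracting the HOPS sphere from RCM and LON: z² cancels, leaving linear equations in x and y:
-93.2 x + 7.8 y = -1396.26
105.2 x + 26.0 y = 3163.80
Solving: x ≈ 18.799, y ≈ 45.620 km (keep extra digits for the depth step; rounded: 18.8, 45.6).
Then from the HOPS sphere: z² = 74.17² − (x + 8.9)² − (y + 3.0)² with x = 18.799, y = 45.620, so z ≈ 48.683 ≈ 48.7 km.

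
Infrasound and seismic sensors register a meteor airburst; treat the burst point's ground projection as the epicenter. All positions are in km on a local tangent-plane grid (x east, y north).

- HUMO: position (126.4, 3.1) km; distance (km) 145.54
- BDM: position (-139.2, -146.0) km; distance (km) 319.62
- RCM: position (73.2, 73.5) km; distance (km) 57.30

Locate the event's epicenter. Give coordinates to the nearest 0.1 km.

Circle about each station: (x − 126.4)² + (y − 3.1)² = 145.54²; (x + 139.2)² + (y + 146.0)² = 319.62²; (x − 73.2)² + (y − 73.5)² = 57.30².
Subtracting the HUMO equation from the BDM and RCM equations removes the quadratic terms:
-531.2 x − 298.2 y = -56268.98
-106.4 x + 140.8 y = 12672.52
Solving the 2×2 system: x ≈ 38.9, y ≈ 119.4 km.

38.9 km east, 119.4 km north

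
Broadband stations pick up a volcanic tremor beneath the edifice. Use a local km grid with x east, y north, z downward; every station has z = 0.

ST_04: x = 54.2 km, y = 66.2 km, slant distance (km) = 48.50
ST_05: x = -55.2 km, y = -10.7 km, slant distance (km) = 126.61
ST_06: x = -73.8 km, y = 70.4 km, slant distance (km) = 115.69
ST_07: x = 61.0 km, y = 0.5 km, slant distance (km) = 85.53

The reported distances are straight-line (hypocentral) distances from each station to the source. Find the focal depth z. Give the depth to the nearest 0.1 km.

Each station gives a sphere (x−x_i)² + (y−y_i)² + z² = d_i² (stations at z=0).
Subtracting the ST_04 sphere from ST_05 and ST_06: z² cancels, leaving linear equations in x and y:
-218.8 x − 153.8 y = -17836.39
-256.0 x + 8.4 y = -7949.41
Solving: x ≈ 33.303, y ≈ 68.593 km (keep extra digits for the depth step; rounded: 33.3, 68.6).
Then from the ST_04 sphere: z² = 48.50² − (x − 54.2)² − (y − 66.2)² with x = 33.303, y = 68.593, so z ≈ 43.702 ≈ 43.7 km.

depth ≈ 43.7 km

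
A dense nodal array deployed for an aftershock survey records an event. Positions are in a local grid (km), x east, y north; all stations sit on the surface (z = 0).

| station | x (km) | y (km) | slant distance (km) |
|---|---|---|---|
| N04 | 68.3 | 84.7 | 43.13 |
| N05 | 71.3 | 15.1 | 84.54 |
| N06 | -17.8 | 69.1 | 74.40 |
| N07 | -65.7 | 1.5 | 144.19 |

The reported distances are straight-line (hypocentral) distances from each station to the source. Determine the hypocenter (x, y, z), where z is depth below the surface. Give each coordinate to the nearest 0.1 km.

x ≈ 44.8 km, y ≈ 86.8 km, depth ≈ 36.1 km

Each station gives a sphere (x−x_i)² + (y−y_i)² + z² = d_i² (stations at z=0).
Subtracting the N04 sphere from N05 and N06: z² cancels, leaving linear equations in x and y:
6.0 x − 139.2 y = -11814.09
-172.2 x − 31.2 y = -10422.49
Solving: x ≈ 44.798, y ≈ 86.802 km (keep extra digits for the depth step; rounded: 44.8, 86.8).
Then from the N04 sphere: z² = 43.13² − (x − 68.3)² − (y − 84.7)² with x = 44.798, y = 86.802, so z ≈ 36.103 ≈ 36.1 km.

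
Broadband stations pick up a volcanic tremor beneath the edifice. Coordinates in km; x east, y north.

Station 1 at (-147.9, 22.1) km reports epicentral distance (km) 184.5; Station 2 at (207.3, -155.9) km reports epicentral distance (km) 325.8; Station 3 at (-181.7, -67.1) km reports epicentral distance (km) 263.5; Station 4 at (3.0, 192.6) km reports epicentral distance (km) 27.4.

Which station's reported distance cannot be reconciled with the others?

Solve using three stations at a time. Using Station 1, Station 2, Station 3 (subtract circle equations pairwise → linear system) gives (x, y) ≈ (15.6, 107.5).
Distances from that point to each station vs reported:
  Station 1: calculated 184.5 vs reported 184.5 → residual 0.0 km
  Station 2: calculated 325.8 vs reported 325.8 → residual 0.0 km
  Station 3: calculated 263.5 vs reported 263.5 → residual 0.0 km
  Station 4: calculated 86.0 vs reported 27.4 → residual 58.6 km
Station 1, Station 2, Station 3 are mutually consistent (residuals ≈ 0); Station 4 is off by 58.6 km.

Station 4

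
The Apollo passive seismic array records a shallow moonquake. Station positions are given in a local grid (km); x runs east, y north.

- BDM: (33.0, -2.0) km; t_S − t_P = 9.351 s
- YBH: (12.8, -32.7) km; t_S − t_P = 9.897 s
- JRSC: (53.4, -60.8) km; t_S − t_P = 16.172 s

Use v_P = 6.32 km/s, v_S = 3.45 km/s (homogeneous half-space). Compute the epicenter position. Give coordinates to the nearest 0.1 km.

Distance from S−P lag: d = Δt · v_P v_S / (v_P − v_S) = Δt · (6.32·3.45)/(6.32−3.45) ≈ 7.5972·Δt.
So d_BDM = 71.04, d_YBH = 75.19, d_JRSC = 122.86 km.
Circle about each station: (x − 33.0)² + (y + 2.0)² = 71.04²; (x − 12.8)² + (y + 32.7)² = 75.19²; (x − 53.4)² + (y + 60.8)² = 122.86².
Subtracting pairs of circle equations eliminates x²+y² and gives linear equations (the radical axes):
-40.4 x − 61.4 y = -466.72
40.8 x − 117.6 y = -4592.70
Solving the 2×2 system: x ≈ -31.3, y ≈ 28.2 km.
Check against BDM (with the unrounded x, y): √((x − 33.0)²+(y + 2.0)²) = 71.04 ≈ 71.04 km. ✓

-31.3 km east, 28.2 km north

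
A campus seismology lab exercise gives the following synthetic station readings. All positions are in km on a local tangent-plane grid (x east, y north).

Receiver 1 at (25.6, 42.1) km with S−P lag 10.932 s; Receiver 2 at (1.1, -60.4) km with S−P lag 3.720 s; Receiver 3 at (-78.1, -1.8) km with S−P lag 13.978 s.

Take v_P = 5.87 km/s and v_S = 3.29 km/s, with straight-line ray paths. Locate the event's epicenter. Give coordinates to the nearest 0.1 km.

x ≈ 19.5 km, y ≈ -39.5 km

Distance from S−P lag: d = Δt · v_P v_S / (v_P − v_S) = Δt · (5.87·3.29)/(5.87−3.29) ≈ 7.4854·Δt.
So d_Receiver 1 = 81.83, d_Receiver 2 = 27.85, d_Receiver 3 = 104.63 km.
Circle about each station: (x − 25.6)² + (y − 42.1)² = 81.83²; (x − 1.1)² + (y + 60.4)² = 27.85²; (x + 78.1)² + (y + 1.8)² = 104.63².
Subtracting pairs of circle equations eliminates x²+y² and gives linear equations (the radical axes):
-49.0 x − 205.0 y = 7142.13
-207.4 x − 87.8 y = -576.21
Solving the 2×2 system: x ≈ 19.5, y ≈ -39.5 km.
Check against Receiver 1 (with the unrounded x, y): √((x − 25.6)²+(y − 42.1)²) = 81.83 ≈ 81.83 km. ✓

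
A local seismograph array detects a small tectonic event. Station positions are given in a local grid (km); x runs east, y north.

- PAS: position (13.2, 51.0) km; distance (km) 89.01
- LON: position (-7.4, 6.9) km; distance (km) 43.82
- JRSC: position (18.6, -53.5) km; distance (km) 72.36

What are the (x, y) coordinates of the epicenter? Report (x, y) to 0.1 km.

(-44.0, -17.2)

Circle about each station: (x − 13.2)² + (y − 51.0)² = 89.01²; (x + 7.4)² + (y − 6.9)² = 43.82²; (x − 18.6)² + (y + 53.5)² = 72.36².
Subtracting the PAS equation from the LON and JRSC equations removes the quadratic terms:
-41.2 x − 88.2 y = 3329.72
10.8 x − 209.0 y = 3119.78
Solving the 2×2 system: x ≈ -44.0, y ≈ -17.2 km.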